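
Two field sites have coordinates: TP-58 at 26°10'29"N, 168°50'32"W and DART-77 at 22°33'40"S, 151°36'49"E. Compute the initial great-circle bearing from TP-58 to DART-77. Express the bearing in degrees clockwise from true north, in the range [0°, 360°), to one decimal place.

TP-58: φ = +26.17472°, λ = -168.84222°
DART-77: φ = -22.56111°, λ = +151.61361°
Δλ = -39.5442°
y = sin Δλ · cos φ₂ = -0.587949
x = cos φ₁ sin φ₂ − sin φ₁ cos φ₂ cos Δλ = -0.658448
θ = atan2(y, x) = -138.2373° → 221.7627° (mod 360°)

221.8°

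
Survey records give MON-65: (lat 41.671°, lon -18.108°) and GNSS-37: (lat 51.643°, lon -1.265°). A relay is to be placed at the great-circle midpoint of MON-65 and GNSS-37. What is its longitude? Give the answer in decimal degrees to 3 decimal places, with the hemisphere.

10.471°W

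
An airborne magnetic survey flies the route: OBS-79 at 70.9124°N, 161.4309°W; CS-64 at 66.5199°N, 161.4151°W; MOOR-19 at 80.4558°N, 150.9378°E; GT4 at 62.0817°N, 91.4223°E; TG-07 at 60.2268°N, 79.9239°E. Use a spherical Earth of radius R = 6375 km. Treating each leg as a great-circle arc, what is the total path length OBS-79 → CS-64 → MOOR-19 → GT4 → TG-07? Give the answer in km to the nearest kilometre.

OBS-79→CS-64: c = 0.076664 rad, d = 488.73 km
CS-64→MOOR-19: c = 0.320719 rad, d = 2044.58 km
MOOR-19→GT4: c = 0.425654 rad, d = 2713.54 km
GT4→TG-07: c = 0.101928 rad, d = 649.79 km
Total = 488.73 + 2044.58 + 2713.54 + 649.79 = 5896.65 km

5897 km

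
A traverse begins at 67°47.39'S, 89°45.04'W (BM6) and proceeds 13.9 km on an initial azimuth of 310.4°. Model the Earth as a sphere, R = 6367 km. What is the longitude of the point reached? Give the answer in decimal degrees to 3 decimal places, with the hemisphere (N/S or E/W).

BM6: φ = -67.78983°, λ = -89.75067°
δ = d/R = 13.9/6367 = 0.002183 rad
φ₂ = arcsin(sin φ₁ cos δ + cos φ₁ sin δ cos θ)
   = arcsin(-0.92580·1.00000 + 0.37801·0.00218·0.64812) = -67.70857°
λ₂ = λ₁ + atan2(sin θ sin δ cos φ₁, cos δ − sin φ₁ sin φ₂) = -90.00179°

90.002°W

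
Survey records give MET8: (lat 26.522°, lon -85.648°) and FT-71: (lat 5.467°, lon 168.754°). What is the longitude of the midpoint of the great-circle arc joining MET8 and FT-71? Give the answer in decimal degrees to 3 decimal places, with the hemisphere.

142.461°W

Bx = cos φ₂ cos Δλ = -0.267663,  By = cos φ₂ sin Δλ = -0.958791
φₘ = atan2(sin φ₁ + sin φ₂, √((cos φ₁ + Bx)² + By²)) = 25.31077°
λₘ = λ₁ + atan2(By, cos φ₁ + Bx) = -142.46119°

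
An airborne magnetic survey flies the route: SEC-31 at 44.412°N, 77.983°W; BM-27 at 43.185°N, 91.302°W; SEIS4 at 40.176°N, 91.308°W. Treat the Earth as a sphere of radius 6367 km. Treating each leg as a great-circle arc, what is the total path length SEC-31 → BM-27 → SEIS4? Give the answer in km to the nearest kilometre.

1410 km

SEC-31→BM-27: c = 0.168954 rad, d = 1075.73 km
BM-27→SEIS4: c = 0.052517 rad, d = 334.38 km
Total = 1075.73 + 334.38 = 1410.11 km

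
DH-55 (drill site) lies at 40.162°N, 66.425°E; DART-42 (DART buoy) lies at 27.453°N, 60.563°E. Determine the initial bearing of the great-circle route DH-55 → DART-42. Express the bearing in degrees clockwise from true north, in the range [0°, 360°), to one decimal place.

202.7°

Δλ = -5.8620°
y = sin Δλ · cos φ₂ = -0.090632
x = cos φ₁ sin φ₂ − sin φ₁ cos φ₂ cos Δλ = -0.217007
θ = atan2(y, x) = -157.3324° → 202.6676° (mod 360°)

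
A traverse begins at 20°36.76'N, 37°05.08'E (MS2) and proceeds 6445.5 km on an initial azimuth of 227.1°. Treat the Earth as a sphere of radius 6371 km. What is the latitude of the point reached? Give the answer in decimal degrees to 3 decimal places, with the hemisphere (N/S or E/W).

MS2: φ = +20.61267°, λ = +37.08467°
δ = d/R = 6445.5/6371 = 1.011694 rad
φ₂ = arcsin(sin φ₁ cos δ + cos φ₁ sin δ cos θ)
   = arcsin(0.35205·0.53043 + 0.93598·0.84773·-0.68072) = -20.69480°
λ₂ = λ₁ + atan2(sin θ sin δ cos φ₁, cos δ − sin φ₁ sin φ₂) = -4.50817°

20.695°S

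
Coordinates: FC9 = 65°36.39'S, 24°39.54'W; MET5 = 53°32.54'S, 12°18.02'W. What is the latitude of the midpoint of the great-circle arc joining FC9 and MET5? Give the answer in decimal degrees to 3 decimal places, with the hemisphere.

FC9: φ = -65.60650°, λ = -24.65900°
MET5: φ = -53.54233°, λ = -12.30033°
Bx = cos φ₂ cos Δλ = 0.580459,  By = cos φ₂ sin Δλ = 0.127183
φₘ = atan2(sin φ₁ + sin φ₂, √((cos φ₁ + Bx)² + By²)) = -59.71527°
λₘ = λ₁ + atan2(By, cos φ₁ + Bx) = -17.36365°

59.715°S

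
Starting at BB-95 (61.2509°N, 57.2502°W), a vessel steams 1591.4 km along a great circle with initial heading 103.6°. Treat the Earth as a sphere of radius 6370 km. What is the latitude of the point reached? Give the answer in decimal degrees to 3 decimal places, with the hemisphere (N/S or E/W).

55.241°N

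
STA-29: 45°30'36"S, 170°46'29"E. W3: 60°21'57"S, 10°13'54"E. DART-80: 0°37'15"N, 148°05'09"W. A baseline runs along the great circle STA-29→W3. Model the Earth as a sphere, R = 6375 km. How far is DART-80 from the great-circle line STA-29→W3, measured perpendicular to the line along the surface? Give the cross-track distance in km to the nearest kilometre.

STA-29: φ = -45.51000°, λ = +170.77472°
W3: φ = -60.36583°, λ = +10.23167°
DART-80: φ = +0.62083°, λ = -148.08583°
δ₁₃ = central angle STA-29→DART-80 = 1.023936 rad  (haversine)
θ₁₃ = bearing STA-29→DART-80 = 50.370°,  θ₁₂ = bearing STA-29→W3 = 189.921°
dₓₜ = R·arcsin(sin δ₁₃ · sin(θ₁₃ − θ₁₂)) = 6375·arcsin(0.85416·sin(-139.551°)) = -3744.356 km
|dₓₜ| = 3744.356 km

3744 km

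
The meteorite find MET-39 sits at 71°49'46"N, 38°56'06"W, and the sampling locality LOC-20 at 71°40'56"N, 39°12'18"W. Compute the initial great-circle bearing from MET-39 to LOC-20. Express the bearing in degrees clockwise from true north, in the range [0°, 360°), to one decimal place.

210.0°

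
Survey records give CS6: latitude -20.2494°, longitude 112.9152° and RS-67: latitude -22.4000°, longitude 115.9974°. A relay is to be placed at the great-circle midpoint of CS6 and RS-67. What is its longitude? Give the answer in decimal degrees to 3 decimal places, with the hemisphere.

114.445°E

Bx = cos φ₂ cos Δλ = 0.923209,  By = cos φ₂ sin Δλ = 0.049712
φₘ = atan2(sin φ₁ + sin φ₂, √((cos φ₁ + Bx)² + By²)) = -21.33172°
λₘ = λ₁ + atan2(By, cos φ₁ + Bx) = 114.44501°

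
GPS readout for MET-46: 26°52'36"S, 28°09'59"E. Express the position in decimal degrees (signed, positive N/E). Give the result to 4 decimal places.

-26.8767°, +28.1664°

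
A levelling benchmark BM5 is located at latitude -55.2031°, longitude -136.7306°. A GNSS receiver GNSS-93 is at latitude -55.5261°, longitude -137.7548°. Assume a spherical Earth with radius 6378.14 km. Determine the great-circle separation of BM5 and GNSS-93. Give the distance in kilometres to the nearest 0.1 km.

74.1 km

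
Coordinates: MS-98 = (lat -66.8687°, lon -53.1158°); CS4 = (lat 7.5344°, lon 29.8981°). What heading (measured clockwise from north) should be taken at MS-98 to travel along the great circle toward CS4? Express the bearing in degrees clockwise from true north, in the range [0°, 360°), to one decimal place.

80.6°

Δλ = 83.0139°
y = sin Δλ · cos φ₂ = 0.984006
x = cos φ₁ sin φ₂ − sin φ₁ cos φ₂ cos Δλ = 0.162394
θ = atan2(y, x) = 80.6287° → 80.6287° (mod 360°)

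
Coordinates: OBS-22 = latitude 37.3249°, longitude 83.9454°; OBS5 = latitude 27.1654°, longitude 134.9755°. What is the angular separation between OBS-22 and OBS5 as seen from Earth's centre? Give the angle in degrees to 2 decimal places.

Δφ = -10.1595°,  Δλ = 51.0301°
a = sin²(Δφ/2) + cos φ₁ cos φ₂ sin²(Δλ/2) = 0.139111
c = 2·arcsin(√a) = 0.764428 rad = 43.7985°

43.80°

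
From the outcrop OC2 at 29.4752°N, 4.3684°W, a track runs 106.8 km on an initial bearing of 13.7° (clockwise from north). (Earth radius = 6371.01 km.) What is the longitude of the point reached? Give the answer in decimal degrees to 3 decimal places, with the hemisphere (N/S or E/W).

4.105°W

δ = d/R = 106.8/6371.01 = 0.016763 rad
φ₂ = arcsin(sin φ₁ cos δ + cos φ₁ sin δ cos θ)
   = arcsin(0.49205·0.99986 + 0.87057·0.01676·0.97155) = 30.40809°
λ₂ = λ₁ + atan2(sin θ sin δ cos φ₁, cos δ − sin φ₁ sin φ₂) = -4.10465°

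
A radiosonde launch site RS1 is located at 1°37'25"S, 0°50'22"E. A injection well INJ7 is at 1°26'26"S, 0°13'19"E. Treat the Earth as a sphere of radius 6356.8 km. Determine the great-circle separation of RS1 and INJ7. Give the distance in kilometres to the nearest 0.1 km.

71.4 km

RS1: φ = -1.62361°, λ = +0.83944°
INJ7: φ = -1.44056°, λ = +0.22194°
Δφ = 0.1831°,  Δλ = -0.6175°
a = sin²(Δφ/2) + cos φ₁ cos φ₂ sin²(Δλ/2) = 0.000032
c = 2·arcsin(√a) = 0.011237 rad = 0.6438°
d = R·c = 6356.8 × 0.011237 = 71.4 km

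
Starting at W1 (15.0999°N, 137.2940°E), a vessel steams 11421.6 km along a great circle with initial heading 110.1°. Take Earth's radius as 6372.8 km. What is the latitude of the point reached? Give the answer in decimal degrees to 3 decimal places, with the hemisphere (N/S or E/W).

δ = d/R = 11421.6/6372.8 = 1.792242 rad
φ₂ = arcsin(sin φ₁ cos δ + cos φ₁ sin δ cos θ)
   = arcsin(0.26050·-0.21964 + 0.96547·0.97558·-0.34366) = -22.39000°
λ₂ = λ₁ + atan2(sin θ sin δ cos φ₁, cos δ − sin φ₁ sin φ₂) = -124.95389°

22.390°S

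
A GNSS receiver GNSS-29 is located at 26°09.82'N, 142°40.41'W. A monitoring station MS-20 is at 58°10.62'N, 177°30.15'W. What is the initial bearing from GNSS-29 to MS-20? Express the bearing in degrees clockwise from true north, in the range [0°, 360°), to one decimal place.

GNSS-29: φ = +26.16367°, λ = -142.67350°
MS-20: φ = +58.17700°, λ = -177.50250°
Δλ = -34.8290°
y = sin Δλ · cos φ₂ = -0.301155
x = cos φ₁ sin φ₂ − sin φ₁ cos φ₂ cos Δλ = 0.571767
θ = atan2(y, x) = -27.7761° → 332.2239° (mod 360°)

332.2°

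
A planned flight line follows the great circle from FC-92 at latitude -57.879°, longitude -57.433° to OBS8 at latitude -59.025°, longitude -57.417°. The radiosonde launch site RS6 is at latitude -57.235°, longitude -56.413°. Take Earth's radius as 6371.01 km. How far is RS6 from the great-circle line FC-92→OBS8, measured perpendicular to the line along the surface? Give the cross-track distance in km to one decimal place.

61.9 km

δ₁₃ = central angle FC-92→RS6 = 0.014749 rad  (haversine)
θ₁₃ = bearing FC-92→RS6 = 40.785°,  θ₁₂ = bearing FC-92→OBS8 = 179.588°
dₓₜ = R·arcsin(sin δ₁₃ · sin(θ₁₃ − θ₁₂)) = 6371.01·arcsin(0.01475·sin(-138.803°)) = -61.889 km
|dₓₜ| = 61.889 km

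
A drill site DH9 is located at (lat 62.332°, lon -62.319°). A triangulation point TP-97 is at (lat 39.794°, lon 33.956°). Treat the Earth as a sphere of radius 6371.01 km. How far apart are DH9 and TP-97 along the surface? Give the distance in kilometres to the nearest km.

6465 km

Δφ = -22.5380°,  Δλ = 96.2750°
a = sin²(Δφ/2) + cos φ₁ cos φ₂ sin²(Δλ/2) = 0.236076
c = 2·arcsin(√a) = 1.014732 rad = 58.1399°
d = R·c = 6371.01 × 1.014732 = 6464.9 km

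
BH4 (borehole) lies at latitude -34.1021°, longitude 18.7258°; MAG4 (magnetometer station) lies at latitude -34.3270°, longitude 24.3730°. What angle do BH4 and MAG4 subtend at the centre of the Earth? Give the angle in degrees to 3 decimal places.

4.675°

Δφ = -0.2249°,  Δλ = 5.6472°
a = sin²(Δφ/2) + cos φ₁ cos φ₂ sin²(Δλ/2) = 0.001663
c = 2·arcsin(√a) = 0.081589 rad = 4.6747°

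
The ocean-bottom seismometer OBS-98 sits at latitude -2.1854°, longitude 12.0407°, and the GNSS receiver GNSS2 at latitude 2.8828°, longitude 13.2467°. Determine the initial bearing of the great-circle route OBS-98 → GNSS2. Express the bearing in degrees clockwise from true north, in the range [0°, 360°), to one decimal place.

Δλ = 1.2060°
y = sin Δλ · cos φ₂ = 0.021020
x = cos φ₁ sin φ₂ − sin φ₁ cos φ₂ cos Δλ = 0.088333
θ = atan2(y, x) = 13.3856° → 13.3856° (mod 360°)

13.4°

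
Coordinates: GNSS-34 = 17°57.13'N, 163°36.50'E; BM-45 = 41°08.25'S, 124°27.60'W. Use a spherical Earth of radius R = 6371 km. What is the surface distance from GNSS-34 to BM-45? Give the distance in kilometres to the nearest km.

9884 km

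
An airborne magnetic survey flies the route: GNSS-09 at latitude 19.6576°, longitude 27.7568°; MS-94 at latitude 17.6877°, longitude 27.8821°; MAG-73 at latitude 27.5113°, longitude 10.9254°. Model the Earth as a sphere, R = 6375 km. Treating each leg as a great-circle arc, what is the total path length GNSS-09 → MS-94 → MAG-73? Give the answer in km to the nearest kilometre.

GNSS-09→MS-94: c = 0.034444 rad, d = 219.58 km
MS-94→MAG-73: c = 0.322007 rad, d = 2052.80 km
Total = 219.58 + 2052.80 = 2272.38 km

2272 km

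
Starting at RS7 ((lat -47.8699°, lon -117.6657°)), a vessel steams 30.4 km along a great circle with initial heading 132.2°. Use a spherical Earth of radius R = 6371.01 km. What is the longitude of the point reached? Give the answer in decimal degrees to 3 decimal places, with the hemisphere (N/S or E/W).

117.363°W

δ = d/R = 30.4/6371.01 = 0.004772 rad
φ₂ = arcsin(sin φ₁ cos δ + cos φ₁ sin δ cos θ)
   = arcsin(-0.74162·0.99999 + 0.67082·0.00477·-0.67172) = -48.05315°
λ₂ = λ₁ + atan2(sin θ sin δ cos φ₁, cos δ − sin φ₁ sin φ₂) = -117.36271°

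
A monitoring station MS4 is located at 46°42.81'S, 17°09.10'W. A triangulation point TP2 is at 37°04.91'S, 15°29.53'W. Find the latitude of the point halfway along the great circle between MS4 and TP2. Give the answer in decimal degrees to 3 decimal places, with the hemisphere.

41.901°S

MS4: φ = -46.71350°, λ = -17.15167°
TP2: φ = -37.08183°, λ = -15.49217°
Bx = cos φ₂ cos Δλ = 0.797441,  By = cos φ₂ sin Δλ = 0.023103
φₘ = atan2(sin φ₁ + sin φ₂, √((cos φ₁ + Bx)² + By²)) = -41.90064°
λₘ = λ₁ + atan2(By, cos φ₁ + Bx) = -16.25919°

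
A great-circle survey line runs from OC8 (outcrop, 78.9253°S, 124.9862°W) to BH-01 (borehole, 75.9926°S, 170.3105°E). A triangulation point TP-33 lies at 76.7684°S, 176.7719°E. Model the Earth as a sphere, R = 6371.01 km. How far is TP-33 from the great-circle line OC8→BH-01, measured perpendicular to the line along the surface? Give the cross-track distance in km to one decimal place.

δ₁₃ = central angle OC8→TP-33 = 0.207903 rad  (haversine)
θ₁₃ = bearing OC8→TP-33 = 250.541°,  θ₁₂ = bearing OC8→BH-01 = 248.801°
dₓₜ = R·arcsin(sin δ₁₃ · sin(θ₁₃ − θ₁₂)) = 6371.01·arcsin(0.20641·sin(1.740°)) = 39.919 km
|dₓₜ| = 39.919 km

39.9 km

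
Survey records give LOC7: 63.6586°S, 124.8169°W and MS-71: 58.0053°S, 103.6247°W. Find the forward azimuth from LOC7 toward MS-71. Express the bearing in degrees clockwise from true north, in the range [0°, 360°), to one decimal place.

Δλ = 21.1922°
y = sin Δλ · cos φ₂ = 0.191536
x = cos φ₁ sin φ₂ − sin φ₁ cos φ₂ cos Δλ = 0.066398
θ = atan2(y, x) = 70.8807° → 70.8807° (mod 360°)

70.9°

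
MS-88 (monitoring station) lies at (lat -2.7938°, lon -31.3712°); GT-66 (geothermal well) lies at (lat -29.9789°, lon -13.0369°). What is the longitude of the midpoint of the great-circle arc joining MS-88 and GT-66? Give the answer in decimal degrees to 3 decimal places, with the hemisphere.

Bx = cos φ₂ cos Δλ = 0.822238,  By = cos φ₂ sin Δλ = 0.272476
φₘ = atan2(sin φ₁ + sin φ₂, √((cos φ₁ + Bx)² + By²)) = -16.58574°
λₘ = λ₁ + atan2(By, cos φ₁ + Bx) = -22.86142°

22.861°W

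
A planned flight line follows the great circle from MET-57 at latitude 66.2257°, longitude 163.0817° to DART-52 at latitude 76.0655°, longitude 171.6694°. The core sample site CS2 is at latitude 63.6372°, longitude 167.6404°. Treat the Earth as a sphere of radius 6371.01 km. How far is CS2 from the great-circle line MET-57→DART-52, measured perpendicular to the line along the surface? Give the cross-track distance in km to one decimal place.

δ₁₃ = central angle MET-57→CS2 = 0.056340 rad  (haversine)
θ₁₃ = bearing MET-57→CS2 = 141.188°,  θ₁₂ = bearing MET-57→DART-52 = 11.718°
dₓₜ = R·arcsin(sin δ₁₃ · sin(θ₁₃ − θ₁₂)) = 6371.01·arcsin(0.05631·sin(129.470°)) = 277.030 km
|dₓₜ| = 277.030 km

277.0 km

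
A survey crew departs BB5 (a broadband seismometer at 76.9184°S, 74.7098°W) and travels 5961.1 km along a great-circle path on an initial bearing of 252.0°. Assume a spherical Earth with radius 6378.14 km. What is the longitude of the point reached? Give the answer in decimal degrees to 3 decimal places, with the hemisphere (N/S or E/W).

172.719°W

δ = d/R = 5961.1/6378.14 = 0.934614 rad
φ₂ = arcsin(sin φ₁ cos δ + cos φ₁ sin δ cos θ)
   = arcsin(-0.97405·0.59413 + 0.22634·0.80437·-0.30902) = -39.41776°
λ₂ = λ₁ + atan2(sin θ sin δ cos φ₁, cos δ − sin φ₁ sin φ₂) = -172.71900°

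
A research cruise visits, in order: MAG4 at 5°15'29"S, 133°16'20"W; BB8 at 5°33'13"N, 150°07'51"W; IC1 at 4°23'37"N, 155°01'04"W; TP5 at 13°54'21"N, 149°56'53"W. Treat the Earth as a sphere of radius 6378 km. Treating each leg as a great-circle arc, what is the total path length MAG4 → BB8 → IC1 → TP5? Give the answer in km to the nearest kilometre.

3980 km

MAG4: φ = -5.25806°, λ = -133.27222°
BB8: φ = +5.55361°, λ = -150.13083°
IC1: φ = +4.39361°, λ = -155.01778°
TP5: φ = +13.90583°, λ = -149.94806°
MAG4→BB8: c = 0.349178 rad, d = 2227.06 km
BB8→IC1: c = 0.087349 rad, d = 557.11 km
IC1→TP5: c = 0.187549 rad, d = 1196.19 km
Total = 2227.06 + 557.11 + 1196.19 = 3980.36 km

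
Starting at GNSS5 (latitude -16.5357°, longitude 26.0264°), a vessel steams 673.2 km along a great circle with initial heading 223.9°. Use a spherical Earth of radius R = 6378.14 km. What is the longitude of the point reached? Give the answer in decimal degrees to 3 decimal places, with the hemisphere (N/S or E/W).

δ = d/R = 673.2/6378.14 = 0.105548 rad
φ₂ = arcsin(sin φ₁ cos δ + cos φ₁ sin δ cos θ)
   = arcsin(-0.28461·0.99443 + 0.95864·0.10535·-0.72055) = -20.84254°
λ₂ = λ₁ + atan2(sin θ sin δ cos φ₁, cos δ − sin φ₁ sin φ₂) = 21.54322°

21.543°E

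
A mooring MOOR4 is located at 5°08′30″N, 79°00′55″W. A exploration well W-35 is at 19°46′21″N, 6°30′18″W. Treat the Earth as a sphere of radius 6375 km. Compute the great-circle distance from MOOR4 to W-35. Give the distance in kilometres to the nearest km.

7991 km

MOOR4: φ = +5.14167°, λ = -79.01528°
W-35: φ = +19.77250°, λ = -6.50500°
Δφ = 14.6308°,  Δλ = 72.5103°
a = sin²(Δφ/2) + cos φ₁ cos φ₂ sin²(Δλ/2) = 0.344003
c = 2·arcsin(√a) = 1.253504 rad = 71.8205°
d = R·c = 6375 × 1.253504 = 7991.1 km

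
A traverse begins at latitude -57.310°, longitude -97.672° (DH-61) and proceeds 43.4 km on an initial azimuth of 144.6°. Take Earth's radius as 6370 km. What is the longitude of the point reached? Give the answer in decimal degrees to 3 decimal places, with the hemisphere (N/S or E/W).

97.250°W

δ = d/R = 43.4/6370 = 0.006813 rad
φ₂ = arcsin(sin φ₁ cos δ + cos φ₁ sin δ cos θ)
   = arcsin(-0.84161·0.99998 + 0.54009·0.00681·-0.81513) = -57.62750°
λ₂ = λ₁ + atan2(sin θ sin δ cos φ₁, cos δ − sin φ₁ sin φ₂) = -97.24966°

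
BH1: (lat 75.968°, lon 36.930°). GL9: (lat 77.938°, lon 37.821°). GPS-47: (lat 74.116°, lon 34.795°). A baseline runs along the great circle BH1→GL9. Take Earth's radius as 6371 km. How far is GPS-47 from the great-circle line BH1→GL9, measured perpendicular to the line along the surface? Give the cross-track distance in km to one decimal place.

δ₁₃ = central angle BH1→GPS-47 = 0.033719 rad  (haversine)
θ₁₃ = bearing BH1→GPS-47 = 197.604°,  θ₁₂ = bearing BH1→GL9 = 5.396°
dₓₜ = R·arcsin(sin δ₁₃ · sin(θ₁₃ − θ₁₂)) = 6371·arcsin(0.03371·sin(192.208°)) = -45.419 km
|dₓₜ| = 45.419 km

45.4 km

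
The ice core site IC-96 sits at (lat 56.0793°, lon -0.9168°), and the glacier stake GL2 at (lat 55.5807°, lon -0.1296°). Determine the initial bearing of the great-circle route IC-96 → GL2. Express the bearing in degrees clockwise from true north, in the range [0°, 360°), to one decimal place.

138.1°

Δλ = 0.7872°
y = sin Δλ · cos φ₂ = 0.007766
x = cos φ₁ sin φ₂ − sin φ₁ cos φ₂ cos Δλ = -0.008658
θ = atan2(y, x) = 138.1090° → 138.1090° (mod 360°)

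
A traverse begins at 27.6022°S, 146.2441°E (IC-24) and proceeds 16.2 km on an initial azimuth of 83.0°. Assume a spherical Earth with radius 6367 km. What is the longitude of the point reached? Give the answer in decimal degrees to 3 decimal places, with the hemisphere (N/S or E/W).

146.407°E

δ = d/R = 16.2/6367 = 0.002544 rad
φ₂ = arcsin(sin φ₁ cos δ + cos φ₁ sin δ cos θ)
   = arcsin(-0.46333·1.00000 + 0.88619·0.00254·0.12187) = -27.58434°
λ₂ = λ₁ + atan2(sin θ sin δ cos φ₁, cos δ − sin φ₁ sin φ₂) = 146.40735°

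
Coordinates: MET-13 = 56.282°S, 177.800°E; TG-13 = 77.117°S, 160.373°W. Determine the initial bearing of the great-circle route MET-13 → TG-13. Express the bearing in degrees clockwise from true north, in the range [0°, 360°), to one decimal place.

167.3°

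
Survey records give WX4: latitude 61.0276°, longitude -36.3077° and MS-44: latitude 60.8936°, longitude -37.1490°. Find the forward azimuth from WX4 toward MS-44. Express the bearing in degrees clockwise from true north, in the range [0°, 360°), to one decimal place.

Δλ = -0.8413°
y = sin Δλ · cos φ₂ = -0.007142
x = cos φ₁ sin φ₂ − sin φ₁ cos φ₂ cos Δλ = -0.002293
θ = atan2(y, x) = -107.7981° → 252.2019° (mod 360°)

252.2°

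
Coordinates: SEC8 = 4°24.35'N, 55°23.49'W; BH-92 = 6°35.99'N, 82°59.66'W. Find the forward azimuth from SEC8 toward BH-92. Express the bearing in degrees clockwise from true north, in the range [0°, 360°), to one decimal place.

275.8°

SEC8: φ = +4.40583°, λ = -55.39150°
BH-92: φ = +6.59983°, λ = -82.99433°
Δλ = -27.6028°
y = sin Δλ · cos φ₂ = -0.460269
x = cos φ₁ sin φ₂ − sin φ₁ cos φ₂ cos Δλ = 0.046969
θ = atan2(y, x) = -84.1733° → 275.8267° (mod 360°)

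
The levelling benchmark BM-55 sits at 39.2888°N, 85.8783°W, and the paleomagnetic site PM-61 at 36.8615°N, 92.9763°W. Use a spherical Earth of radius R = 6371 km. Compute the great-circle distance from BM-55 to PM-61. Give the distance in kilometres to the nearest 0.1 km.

Δφ = -2.4273°,  Δλ = -7.0980°
a = sin²(Δφ/2) + cos φ₁ cos φ₂ sin²(Δλ/2) = 0.002821
c = 2·arcsin(√a) = 0.106285 rad = 6.0897°
d = R·c = 6371 × 0.106285 = 677.1 km

677.1 km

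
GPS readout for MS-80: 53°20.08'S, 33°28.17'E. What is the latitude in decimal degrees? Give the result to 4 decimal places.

53.3347°S

53° + 20.08′/60 = 53 + 0.33467 = 53.3347°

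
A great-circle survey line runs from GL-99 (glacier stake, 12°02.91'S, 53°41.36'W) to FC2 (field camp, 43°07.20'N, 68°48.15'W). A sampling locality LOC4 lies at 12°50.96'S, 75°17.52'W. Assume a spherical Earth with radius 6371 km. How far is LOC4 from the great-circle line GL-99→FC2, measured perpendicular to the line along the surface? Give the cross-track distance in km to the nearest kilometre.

2319 km

GL-99: φ = -12.04850°, λ = -53.68933°
FC2: φ = +43.12000°, λ = -68.80250°
LOC4: φ = -12.84933°, λ = -75.29200°
δ₁₃ = central angle GL-99→LOC4 = 0.368332 rad  (haversine)
θ₁₃ = bearing GL-99→LOC4 = 265.497°,  θ₁₂ = bearing GL-99→FC2 = 346.865°
dₓₜ = R·arcsin(sin δ₁₃ · sin(θ₁₃ − θ₁₂)) = 6371·arcsin(0.36006·sin(-81.369°)) = -2318.819 km
|dₓₜ| = 2318.819 km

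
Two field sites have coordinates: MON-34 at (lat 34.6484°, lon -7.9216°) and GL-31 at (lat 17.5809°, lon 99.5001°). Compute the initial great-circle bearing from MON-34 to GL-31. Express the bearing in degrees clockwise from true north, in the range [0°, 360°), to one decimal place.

65.7°

Δλ = 107.4217°
y = sin Δλ · cos φ₂ = 0.909561
x = cos φ₁ sin φ₂ − sin φ₁ cos φ₂ cos Δλ = 0.410756
θ = atan2(y, x) = 65.6962° → 65.6962° (mod 360°)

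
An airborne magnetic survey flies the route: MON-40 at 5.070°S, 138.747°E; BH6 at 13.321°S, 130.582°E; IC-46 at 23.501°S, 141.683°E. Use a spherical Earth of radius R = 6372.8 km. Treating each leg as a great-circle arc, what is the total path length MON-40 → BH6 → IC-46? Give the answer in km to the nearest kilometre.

MON-40→BH6: c = 0.201220 rad, d = 1282.34 km
BH6→IC-46: c = 0.255408 rad, d = 1627.66 km
Total = 1282.34 + 1627.66 = 2910.00 km

2910 km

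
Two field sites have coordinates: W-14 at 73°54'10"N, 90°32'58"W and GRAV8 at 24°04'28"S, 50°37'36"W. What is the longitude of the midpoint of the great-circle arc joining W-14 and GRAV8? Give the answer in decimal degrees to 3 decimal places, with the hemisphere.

59.609°W

W-14: φ = +73.90278°, λ = -90.54944°
GRAV8: φ = -24.07444°, λ = -50.62667°
Bx = cos φ₂ cos Δλ = 0.700201,  By = cos φ₂ sin Δλ = 0.585932
φₘ = atan2(sin φ₁ + sin φ₂, √((cos φ₁ + Bx)² + By²)) = 25.87938°
λₘ = λ₁ + atan2(By, cos φ₁ + Bx) = -59.60937°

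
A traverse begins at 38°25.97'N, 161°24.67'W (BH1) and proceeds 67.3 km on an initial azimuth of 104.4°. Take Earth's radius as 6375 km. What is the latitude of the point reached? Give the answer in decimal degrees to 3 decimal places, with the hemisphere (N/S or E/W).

BH1: φ = +38.43283°, λ = -161.41117°
δ = d/R = 67.3/6375 = 0.010557 rad
φ₂ = arcsin(sin φ₁ cos δ + cos φ₁ sin δ cos θ)
   = arcsin(0.62160·0.99994 + 0.78334·0.01056·-0.24869) = 38.28004°
λ₂ = λ₁ + atan2(sin θ sin δ cos φ₁, cos δ − sin φ₁ sin φ₂) = -160.66483°

38.280°N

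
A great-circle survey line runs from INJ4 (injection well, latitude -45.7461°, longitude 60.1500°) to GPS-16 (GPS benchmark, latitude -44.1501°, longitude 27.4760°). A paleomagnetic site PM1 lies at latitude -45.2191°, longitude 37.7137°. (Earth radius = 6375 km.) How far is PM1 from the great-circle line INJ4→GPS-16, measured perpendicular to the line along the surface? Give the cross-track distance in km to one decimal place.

δ₁₃ = central angle INJ4→PM1 = 0.273805 rad  (haversine)
θ₁₃ = bearing INJ4→PM1 = 263.845°,  θ₁₂ = bearing INJ4→GPS-16 = 262.140°
dₓₜ = R·arcsin(sin δ₁₃ · sin(θ₁₃ − θ₁₂)) = 6375·arcsin(0.27040·sin(1.705°)) = 51.277 km
|dₓₜ| = 51.277 km

51.3 km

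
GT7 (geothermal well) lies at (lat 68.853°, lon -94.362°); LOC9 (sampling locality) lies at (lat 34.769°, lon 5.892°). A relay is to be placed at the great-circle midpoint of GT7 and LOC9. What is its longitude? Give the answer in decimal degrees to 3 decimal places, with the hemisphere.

19.226°W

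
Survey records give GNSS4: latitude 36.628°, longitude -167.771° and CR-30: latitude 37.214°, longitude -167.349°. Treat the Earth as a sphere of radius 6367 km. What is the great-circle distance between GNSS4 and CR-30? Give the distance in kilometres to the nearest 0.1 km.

75.1 km

Δφ = 0.5860°,  Δλ = 0.4220°
a = sin²(Δφ/2) + cos φ₁ cos φ₂ sin²(Δλ/2) = 0.000035
c = 2·arcsin(√a) = 0.011802 rad = 0.6762°
d = R·c = 6367 × 0.011802 = 75.1 km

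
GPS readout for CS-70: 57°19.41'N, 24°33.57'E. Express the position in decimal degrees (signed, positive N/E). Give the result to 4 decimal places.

lat: 57.3235° N → +57.3235°
lon: 24.5595° E → +24.5595°

+57.3235°, +24.5595°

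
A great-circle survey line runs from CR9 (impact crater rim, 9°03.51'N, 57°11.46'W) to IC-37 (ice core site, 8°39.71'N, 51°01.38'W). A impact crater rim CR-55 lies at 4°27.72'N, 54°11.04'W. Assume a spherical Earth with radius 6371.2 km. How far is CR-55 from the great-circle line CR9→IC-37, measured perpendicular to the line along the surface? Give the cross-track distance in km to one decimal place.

490.0 km

CR9: φ = +9.05850°, λ = -57.19100°
IC-37: φ = +8.66183°, λ = -51.02300°
CR-55: φ = +4.46200°, λ = -54.18400°
δ₁₃ = central angle CR9→CR-55 = 0.095659 rad  (haversine)
θ₁₃ = bearing CR9→CR-55 = 146.800°,  θ₁₂ = bearing CR9→IC-37 = 93.245°
dₓₜ = R·arcsin(sin δ₁₃ · sin(θ₁₃ − θ₁₂)) = 6371.2·arcsin(0.09551·sin(53.555°)) = 490.004 km
|dₓₜ| = 490.004 km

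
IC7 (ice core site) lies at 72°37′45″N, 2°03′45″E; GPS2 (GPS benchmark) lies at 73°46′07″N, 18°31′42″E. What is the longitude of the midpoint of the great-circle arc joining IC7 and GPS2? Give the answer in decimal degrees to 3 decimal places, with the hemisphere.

10.022°E

IC7: φ = +72.62917°, λ = +2.06250°
GPS2: φ = +73.76861°, λ = +18.52833°
Bx = cos φ₂ cos Δλ = 0.268054,  By = cos φ₂ sin Δλ = 0.079227
φₘ = atan2(sin φ₁ + sin φ₂, √((cos φ₁ + Bx)² + By²)) = 73.36224°
λₘ = λ₁ + atan2(By, cos φ₁ + Bx) = 10.02240°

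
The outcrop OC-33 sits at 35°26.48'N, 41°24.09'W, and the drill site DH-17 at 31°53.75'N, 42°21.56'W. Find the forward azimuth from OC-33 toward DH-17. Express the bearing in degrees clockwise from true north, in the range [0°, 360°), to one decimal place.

192.9°

OC-33: φ = +35.44133°, λ = -41.40150°
DH-17: φ = +31.89583°, λ = -42.35933°
Δλ = -0.9578°
y = sin Δλ · cos φ₂ = -0.014193
x = cos φ₁ sin φ₂ − sin φ₁ cos φ₂ cos Δλ = -0.061772
θ = atan2(y, x) = -167.0605° → 192.9395° (mod 360°)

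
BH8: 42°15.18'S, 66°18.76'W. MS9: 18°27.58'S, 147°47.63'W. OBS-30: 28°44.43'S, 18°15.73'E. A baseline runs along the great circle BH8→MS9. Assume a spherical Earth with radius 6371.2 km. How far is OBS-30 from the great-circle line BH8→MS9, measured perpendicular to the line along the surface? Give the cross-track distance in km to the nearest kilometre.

2801 km

BH8: φ = -42.25300°, λ = -66.31267°
MS9: φ = -18.45967°, λ = -147.79383°
OBS-30: φ = -28.74050°, λ = +18.26217°
δ₁₃ = central angle BH8→OBS-30 = 1.175933 rad  (haversine)
θ₁₃ = bearing BH8→OBS-30 = 108.977°,  θ₁₂ = bearing BH8→MS9 = 261.518°
dₓₜ = R·arcsin(sin δ₁₃ · sin(θ₁₃ − θ₁₂)) = 6371.2·arcsin(0.92305·sin(-152.541°)) = -2801.144 km
|dₓₜ| = 2801.144 km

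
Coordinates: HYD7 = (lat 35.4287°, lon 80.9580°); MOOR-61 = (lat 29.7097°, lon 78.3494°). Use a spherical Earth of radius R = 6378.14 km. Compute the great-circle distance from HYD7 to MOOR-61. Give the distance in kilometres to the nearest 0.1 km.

Δφ = -5.7190°,  Δλ = -2.6086°
a = sin²(Δφ/2) + cos φ₁ cos φ₂ sin²(Δλ/2) = 0.002855
c = 2·arcsin(√a) = 0.106923 rad = 6.1262°
d = R·c = 6378.14 × 0.106923 = 682.0 km

682.0 km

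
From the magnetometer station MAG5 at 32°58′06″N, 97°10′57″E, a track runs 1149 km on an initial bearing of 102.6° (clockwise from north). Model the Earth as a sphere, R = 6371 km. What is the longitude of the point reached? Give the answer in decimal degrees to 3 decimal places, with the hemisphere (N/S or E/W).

MAG5: φ = +32.96833°, λ = +97.18250°
δ = d/R = 1149/6371 = 0.180348 rad
φ₂ = arcsin(sin φ₁ cos δ + cos φ₁ sin δ cos θ)
   = arcsin(0.54418·0.98378 + 0.83897·0.17937·-0.21814) = 30.16697°
λ₂ = λ₁ + atan2(sin θ sin δ cos φ₁, cos δ − sin φ₁ sin φ₂) = 108.86421°

108.864°E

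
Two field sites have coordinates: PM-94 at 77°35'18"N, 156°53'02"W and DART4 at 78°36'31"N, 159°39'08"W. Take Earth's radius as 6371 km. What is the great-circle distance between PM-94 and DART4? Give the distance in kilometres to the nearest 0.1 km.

130.0 km

PM-94: φ = +77.58833°, λ = -156.88389°
DART4: φ = +78.60861°, λ = -159.65222°
Δφ = 1.0203°,  Δλ = -2.7683°
a = sin²(Δφ/2) + cos φ₁ cos φ₂ sin²(Δλ/2) = 0.000104
c = 2·arcsin(√a) = 0.020401 rad = 1.1689°
d = R·c = 6371 × 0.020401 = 130.0 km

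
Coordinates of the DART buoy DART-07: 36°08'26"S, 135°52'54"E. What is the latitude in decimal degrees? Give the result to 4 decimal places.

36.1406°S

36° + 8′/60 + 26″/3600 = 36 + 0.13333 + 0.00722 = 36.1406°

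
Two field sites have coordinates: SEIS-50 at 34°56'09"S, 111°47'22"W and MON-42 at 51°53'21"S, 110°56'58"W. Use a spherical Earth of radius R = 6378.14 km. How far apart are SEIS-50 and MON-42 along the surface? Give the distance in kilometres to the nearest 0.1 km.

SEIS-50: φ = -34.93583°, λ = -111.78944°
MON-42: φ = -51.88917°, λ = -110.94944°
Δφ = -16.9533°,  Δλ = 0.8400°
a = sin²(Δφ/2) + cos φ₁ cos φ₂ sin²(Δλ/2) = 0.021756
c = 2·arcsin(√a) = 0.296078 rad = 16.9640°
d = R·c = 6378.14 × 0.296078 = 1888.4 km

1888.4 km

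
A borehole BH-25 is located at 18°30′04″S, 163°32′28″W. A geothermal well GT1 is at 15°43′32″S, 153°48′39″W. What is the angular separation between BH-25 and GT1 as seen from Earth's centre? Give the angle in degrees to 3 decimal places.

BH-25: φ = -18.50111°, λ = -163.54111°
GT1: φ = -15.72556°, λ = -153.81083°
Δφ = 2.7756°,  Δλ = 9.7303°
a = sin²(Δφ/2) + cos φ₁ cos φ₂ sin²(Δλ/2) = 0.007152
c = 2·arcsin(√a) = 0.169345 rad = 9.7028°

9.703°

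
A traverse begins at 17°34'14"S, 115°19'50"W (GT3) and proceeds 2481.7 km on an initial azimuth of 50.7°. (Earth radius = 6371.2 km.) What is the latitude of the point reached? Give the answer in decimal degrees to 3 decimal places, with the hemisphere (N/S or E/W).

2.864°S

GT3: φ = -17.57056°, λ = -115.33056°
δ = d/R = 2481.7/6371.2 = 0.389518 rad
φ₂ = arcsin(sin φ₁ cos δ + cos φ₁ sin δ cos θ)
   = arcsin(-0.30188·0.92509 + 0.95335·0.37974·0.63338) = -2.86404°
λ₂ = λ₁ + atan2(sin θ sin δ cos φ₁, cos δ − sin φ₁ sin φ₂) = -98.21931°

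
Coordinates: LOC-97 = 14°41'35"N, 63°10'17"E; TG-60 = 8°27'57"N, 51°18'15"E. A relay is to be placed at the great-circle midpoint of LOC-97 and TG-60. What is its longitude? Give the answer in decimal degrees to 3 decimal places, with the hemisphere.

57.171°E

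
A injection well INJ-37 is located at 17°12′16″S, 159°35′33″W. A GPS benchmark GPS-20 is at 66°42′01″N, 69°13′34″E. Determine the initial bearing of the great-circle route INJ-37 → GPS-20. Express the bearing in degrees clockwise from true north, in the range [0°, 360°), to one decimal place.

339.6°

INJ-37: φ = -17.20444°, λ = -159.59250°
GPS-20: φ = +66.70028°, λ = +69.22611°
Δλ = -131.1814°
y = sin Δλ · cos φ₂ = -0.297696
x = cos φ₁ sin φ₂ − sin φ₁ cos φ₂ cos Δλ = 0.800319
θ = atan2(y, x) = -20.4038° → 339.5962° (mod 360°)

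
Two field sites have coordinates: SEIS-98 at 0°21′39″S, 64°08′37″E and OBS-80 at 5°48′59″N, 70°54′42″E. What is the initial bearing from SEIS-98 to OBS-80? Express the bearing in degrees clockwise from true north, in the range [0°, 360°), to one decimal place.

47.5°

SEIS-98: φ = -0.36083°, λ = +64.14361°
OBS-80: φ = +5.81639°, λ = +70.91167°
Δλ = 6.7681°
y = sin Δλ · cos φ₂ = 0.117244
x = cos φ₁ sin φ₂ − sin φ₁ cos φ₂ cos Δλ = 0.107560
θ = atan2(y, x) = 47.4664° → 47.4664° (mod 360°)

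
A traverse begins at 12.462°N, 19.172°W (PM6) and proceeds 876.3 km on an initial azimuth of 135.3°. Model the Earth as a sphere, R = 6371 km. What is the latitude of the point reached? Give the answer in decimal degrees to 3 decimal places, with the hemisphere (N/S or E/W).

6.811°N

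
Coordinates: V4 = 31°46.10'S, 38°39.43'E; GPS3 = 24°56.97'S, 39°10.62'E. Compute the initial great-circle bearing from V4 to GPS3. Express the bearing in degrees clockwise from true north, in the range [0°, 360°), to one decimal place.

V4: φ = -31.76833°, λ = +38.65717°
GPS3: φ = -24.94950°, λ = +39.17700°
Δλ = 0.5198°
y = sin Δλ · cos φ₂ = 0.008226
x = cos φ₁ sin φ₂ − sin φ₁ cos φ₂ cos Δλ = 0.118711
θ = atan2(y, x) = 3.9640° → 3.9640° (mod 360°)

4.0°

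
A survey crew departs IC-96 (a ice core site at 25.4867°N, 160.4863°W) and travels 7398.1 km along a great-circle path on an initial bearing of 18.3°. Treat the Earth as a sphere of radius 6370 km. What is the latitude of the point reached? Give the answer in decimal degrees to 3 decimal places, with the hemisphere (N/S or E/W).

73.234°N

δ = d/R = 7398.1/6370 = 1.161397 rad
φ₂ = arcsin(sin φ₁ cos δ + cos φ₁ sin δ cos θ)
   = arcsin(0.43030·0.39806 + 0.90269·0.91736·0.94943) = 73.23430°
λ₂ = λ₁ + atan2(sin θ sin δ cos φ₁, cos δ − sin φ₁ sin φ₂) = -67.41476°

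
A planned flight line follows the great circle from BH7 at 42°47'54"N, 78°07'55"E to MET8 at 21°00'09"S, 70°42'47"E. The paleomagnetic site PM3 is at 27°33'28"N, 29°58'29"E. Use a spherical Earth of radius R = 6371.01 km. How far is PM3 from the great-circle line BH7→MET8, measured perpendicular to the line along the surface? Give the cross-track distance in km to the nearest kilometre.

4476 km

BH7: φ = +42.79833°, λ = +78.13194°
MET8: φ = -21.00250°, λ = +70.71306°
PM3: φ = +27.55778°, λ = +29.97472°
δ₁₃ = central angle BH7→PM3 = 0.725344 rad  (haversine)
θ₁₃ = bearing BH7→PM3 = 264.607°,  θ₁₂ = bearing BH7→MET8 = 187.697°
dₓₜ = R·arcsin(sin δ₁₃ · sin(θ₁₃ − θ₁₂)) = 6371.01·arcsin(0.66339·sin(76.911°)) = 4475.872 km
|dₓₜ| = 4475.872 km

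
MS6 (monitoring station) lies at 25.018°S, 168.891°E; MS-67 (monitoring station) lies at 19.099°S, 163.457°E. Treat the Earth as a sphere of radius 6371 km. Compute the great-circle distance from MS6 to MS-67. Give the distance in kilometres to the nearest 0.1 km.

Δφ = 5.9190°,  Δλ = -5.4340°
a = sin²(Δφ/2) + cos φ₁ cos φ₂ sin²(Δλ/2) = 0.004590
c = 2·arcsin(√a) = 0.135600 rad = 7.7693°
d = R·c = 6371 × 0.135600 = 863.9 km

863.9 km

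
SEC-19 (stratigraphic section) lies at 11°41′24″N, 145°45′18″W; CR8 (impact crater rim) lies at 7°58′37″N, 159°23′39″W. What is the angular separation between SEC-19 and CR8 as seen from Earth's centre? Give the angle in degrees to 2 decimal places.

13.94°

SEC-19: φ = +11.69000°, λ = -145.75500°
CR8: φ = +7.97694°, λ = -159.39417°
Δφ = -3.7131°,  Δλ = -13.6392°
a = sin²(Δφ/2) + cos φ₁ cos φ₂ sin²(Δλ/2) = 0.014723
c = 2·arcsin(√a) = 0.243280 rad = 13.9389°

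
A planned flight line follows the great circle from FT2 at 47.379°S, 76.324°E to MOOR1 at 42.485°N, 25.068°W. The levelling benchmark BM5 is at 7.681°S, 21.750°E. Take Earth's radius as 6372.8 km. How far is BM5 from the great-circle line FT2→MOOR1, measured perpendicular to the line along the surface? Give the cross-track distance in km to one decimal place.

338.2 km

δ₁₃ = central angle FT2→BM5 = 1.061757 rad  (haversine)
θ₁₃ = bearing FT2→BM5 = 292.361°,  θ₁₂ = bearing FT2→MOOR1 = 295.844°
dₓₜ = R·arcsin(sin δ₁₃ · sin(θ₁₃ − θ₁₂)) = 6372.8·arcsin(0.87321·sin(-3.483°)) = -338.231 km
|dₓₜ| = 338.231 km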